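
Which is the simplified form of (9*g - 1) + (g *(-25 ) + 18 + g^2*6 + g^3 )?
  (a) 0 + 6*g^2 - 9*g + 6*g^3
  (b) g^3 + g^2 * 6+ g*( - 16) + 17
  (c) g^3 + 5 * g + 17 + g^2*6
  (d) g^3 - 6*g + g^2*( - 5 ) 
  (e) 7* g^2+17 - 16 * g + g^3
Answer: b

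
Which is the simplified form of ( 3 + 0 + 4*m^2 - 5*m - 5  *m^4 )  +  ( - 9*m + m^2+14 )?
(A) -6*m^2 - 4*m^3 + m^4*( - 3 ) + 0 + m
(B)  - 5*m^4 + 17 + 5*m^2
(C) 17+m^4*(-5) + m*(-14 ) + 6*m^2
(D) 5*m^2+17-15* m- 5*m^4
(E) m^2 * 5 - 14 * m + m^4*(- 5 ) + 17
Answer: E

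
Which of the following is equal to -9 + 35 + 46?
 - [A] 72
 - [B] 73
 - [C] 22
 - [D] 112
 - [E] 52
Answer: A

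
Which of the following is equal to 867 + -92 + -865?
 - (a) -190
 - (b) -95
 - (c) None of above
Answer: c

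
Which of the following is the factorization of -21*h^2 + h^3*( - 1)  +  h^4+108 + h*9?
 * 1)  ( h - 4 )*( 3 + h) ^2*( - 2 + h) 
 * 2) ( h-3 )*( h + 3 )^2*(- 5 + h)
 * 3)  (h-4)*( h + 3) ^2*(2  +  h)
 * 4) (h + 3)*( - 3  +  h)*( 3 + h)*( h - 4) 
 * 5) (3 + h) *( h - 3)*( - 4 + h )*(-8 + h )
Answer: 4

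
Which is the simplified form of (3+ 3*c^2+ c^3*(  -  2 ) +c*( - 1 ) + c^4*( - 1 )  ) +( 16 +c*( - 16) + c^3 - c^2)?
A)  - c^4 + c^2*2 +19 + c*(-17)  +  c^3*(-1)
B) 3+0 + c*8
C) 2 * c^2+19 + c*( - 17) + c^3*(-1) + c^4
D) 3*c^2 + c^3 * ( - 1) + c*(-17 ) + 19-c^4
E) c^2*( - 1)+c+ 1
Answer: A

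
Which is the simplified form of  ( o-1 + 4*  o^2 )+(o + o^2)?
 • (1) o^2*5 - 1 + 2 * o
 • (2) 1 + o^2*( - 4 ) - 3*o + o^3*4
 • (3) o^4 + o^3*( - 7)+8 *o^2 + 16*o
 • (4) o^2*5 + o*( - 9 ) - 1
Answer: 1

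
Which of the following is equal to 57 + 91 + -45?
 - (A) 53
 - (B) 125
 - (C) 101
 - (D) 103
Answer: D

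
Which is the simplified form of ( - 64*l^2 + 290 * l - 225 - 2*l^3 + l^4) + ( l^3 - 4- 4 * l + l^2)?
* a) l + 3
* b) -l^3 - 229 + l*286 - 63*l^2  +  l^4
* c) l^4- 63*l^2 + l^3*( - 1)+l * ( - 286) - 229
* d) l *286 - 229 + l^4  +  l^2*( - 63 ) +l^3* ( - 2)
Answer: b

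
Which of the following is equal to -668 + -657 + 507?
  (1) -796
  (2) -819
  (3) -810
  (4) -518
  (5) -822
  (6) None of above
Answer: 6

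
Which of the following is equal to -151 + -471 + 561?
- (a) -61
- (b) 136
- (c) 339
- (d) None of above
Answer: a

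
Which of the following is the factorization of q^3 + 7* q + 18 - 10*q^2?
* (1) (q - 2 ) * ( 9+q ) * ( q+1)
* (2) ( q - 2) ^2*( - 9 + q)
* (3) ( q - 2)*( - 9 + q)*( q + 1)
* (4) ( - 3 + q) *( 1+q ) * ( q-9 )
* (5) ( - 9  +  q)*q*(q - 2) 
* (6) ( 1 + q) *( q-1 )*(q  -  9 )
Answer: 3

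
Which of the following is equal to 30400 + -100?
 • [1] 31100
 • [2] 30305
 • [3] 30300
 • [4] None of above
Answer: 3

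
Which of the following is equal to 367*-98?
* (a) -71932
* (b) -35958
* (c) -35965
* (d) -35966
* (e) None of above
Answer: d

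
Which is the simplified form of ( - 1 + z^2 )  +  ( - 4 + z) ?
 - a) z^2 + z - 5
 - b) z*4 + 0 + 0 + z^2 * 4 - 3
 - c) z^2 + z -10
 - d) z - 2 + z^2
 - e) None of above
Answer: a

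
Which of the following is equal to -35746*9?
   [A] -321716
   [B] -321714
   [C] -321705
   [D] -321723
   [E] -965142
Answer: B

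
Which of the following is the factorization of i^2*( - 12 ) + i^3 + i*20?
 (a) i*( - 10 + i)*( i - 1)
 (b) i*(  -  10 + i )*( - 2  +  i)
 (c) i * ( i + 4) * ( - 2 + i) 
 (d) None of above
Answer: b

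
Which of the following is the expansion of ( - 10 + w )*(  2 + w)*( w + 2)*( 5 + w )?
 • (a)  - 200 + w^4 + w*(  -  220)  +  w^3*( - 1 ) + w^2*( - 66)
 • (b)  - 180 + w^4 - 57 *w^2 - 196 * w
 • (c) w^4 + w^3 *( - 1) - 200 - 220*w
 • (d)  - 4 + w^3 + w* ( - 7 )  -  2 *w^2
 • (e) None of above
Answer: a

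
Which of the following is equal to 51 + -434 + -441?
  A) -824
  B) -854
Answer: A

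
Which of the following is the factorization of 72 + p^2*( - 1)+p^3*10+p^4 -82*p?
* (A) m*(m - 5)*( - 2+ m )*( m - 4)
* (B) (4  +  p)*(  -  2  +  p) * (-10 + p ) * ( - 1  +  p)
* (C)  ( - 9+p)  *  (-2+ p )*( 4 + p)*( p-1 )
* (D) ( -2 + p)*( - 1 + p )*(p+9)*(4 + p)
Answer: D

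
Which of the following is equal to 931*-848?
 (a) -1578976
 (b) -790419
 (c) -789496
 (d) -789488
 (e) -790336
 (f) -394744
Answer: d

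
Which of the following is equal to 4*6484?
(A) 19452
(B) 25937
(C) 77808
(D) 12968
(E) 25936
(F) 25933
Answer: E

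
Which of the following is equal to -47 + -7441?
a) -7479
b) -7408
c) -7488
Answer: c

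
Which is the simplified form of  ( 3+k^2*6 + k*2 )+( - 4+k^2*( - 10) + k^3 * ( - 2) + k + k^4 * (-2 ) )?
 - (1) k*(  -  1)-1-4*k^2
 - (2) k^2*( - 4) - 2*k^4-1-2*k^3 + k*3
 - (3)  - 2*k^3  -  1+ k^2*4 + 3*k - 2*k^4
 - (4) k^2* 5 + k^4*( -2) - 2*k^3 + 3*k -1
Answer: 2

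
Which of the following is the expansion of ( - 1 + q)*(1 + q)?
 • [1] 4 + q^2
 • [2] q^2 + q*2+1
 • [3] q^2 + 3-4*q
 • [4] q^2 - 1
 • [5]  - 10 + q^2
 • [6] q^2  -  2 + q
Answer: 4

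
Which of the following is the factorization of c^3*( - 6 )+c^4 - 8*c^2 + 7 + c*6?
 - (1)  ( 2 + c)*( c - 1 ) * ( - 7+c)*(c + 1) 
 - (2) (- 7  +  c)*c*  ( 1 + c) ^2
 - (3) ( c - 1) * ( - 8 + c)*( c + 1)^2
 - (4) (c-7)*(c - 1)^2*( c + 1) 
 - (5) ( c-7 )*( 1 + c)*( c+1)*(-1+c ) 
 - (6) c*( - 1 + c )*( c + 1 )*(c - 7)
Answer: 5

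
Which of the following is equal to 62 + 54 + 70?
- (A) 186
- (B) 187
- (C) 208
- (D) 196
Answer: A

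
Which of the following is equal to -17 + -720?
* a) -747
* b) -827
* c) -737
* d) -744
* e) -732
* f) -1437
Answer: c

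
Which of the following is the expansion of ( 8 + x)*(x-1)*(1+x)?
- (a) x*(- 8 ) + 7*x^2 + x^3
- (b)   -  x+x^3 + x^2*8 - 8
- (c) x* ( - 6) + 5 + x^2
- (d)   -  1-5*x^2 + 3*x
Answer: b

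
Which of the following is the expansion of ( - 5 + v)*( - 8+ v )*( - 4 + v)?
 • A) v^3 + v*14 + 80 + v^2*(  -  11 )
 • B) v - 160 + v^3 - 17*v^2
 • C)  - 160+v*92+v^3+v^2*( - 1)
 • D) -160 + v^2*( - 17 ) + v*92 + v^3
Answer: D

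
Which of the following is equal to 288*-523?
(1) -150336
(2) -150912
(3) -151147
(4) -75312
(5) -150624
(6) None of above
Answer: 5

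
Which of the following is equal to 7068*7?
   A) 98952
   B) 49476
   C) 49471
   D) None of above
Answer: B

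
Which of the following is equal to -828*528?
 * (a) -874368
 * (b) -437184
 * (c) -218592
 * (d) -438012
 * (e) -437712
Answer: b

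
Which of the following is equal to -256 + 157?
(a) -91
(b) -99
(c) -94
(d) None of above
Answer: b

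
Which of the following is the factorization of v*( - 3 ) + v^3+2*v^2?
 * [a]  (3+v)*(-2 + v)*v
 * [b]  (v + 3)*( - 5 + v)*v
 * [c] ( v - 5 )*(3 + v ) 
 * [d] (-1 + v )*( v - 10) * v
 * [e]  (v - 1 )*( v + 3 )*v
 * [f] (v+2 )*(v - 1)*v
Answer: e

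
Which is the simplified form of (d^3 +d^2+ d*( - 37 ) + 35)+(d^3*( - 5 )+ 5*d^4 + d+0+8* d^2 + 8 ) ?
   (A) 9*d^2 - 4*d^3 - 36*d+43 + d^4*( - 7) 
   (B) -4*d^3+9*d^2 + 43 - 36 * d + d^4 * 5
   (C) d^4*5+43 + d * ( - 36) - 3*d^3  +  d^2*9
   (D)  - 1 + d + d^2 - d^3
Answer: B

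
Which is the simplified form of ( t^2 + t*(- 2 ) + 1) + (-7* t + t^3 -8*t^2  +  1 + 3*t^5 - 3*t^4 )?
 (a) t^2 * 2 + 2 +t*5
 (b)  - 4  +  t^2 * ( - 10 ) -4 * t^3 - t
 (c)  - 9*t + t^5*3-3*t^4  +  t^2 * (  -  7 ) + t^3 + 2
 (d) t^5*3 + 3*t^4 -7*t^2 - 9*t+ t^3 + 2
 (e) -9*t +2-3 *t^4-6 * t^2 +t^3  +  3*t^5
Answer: c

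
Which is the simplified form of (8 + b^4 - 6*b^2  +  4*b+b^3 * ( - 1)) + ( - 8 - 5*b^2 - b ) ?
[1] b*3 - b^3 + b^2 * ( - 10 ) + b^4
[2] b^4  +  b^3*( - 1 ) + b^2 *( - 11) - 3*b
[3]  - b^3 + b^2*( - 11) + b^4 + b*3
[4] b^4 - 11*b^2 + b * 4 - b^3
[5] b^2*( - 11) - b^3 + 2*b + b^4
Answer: 3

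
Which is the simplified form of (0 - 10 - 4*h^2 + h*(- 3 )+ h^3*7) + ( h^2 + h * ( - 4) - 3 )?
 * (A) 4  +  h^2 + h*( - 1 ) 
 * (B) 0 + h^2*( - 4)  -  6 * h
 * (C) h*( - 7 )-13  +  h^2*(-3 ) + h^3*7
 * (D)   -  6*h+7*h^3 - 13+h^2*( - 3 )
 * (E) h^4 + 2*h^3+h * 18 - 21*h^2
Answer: C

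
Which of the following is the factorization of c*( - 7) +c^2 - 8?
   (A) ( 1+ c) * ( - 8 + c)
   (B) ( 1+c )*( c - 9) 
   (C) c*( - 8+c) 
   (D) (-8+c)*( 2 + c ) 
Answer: A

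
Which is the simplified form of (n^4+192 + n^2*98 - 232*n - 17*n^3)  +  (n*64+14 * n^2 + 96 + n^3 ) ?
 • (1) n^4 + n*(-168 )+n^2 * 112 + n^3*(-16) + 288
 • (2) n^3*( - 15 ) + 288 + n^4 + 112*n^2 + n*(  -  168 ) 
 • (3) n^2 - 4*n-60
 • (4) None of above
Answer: 1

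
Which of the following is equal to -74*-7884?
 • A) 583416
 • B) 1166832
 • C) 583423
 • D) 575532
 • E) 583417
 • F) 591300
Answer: A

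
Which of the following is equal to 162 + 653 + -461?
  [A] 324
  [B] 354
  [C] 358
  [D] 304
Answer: B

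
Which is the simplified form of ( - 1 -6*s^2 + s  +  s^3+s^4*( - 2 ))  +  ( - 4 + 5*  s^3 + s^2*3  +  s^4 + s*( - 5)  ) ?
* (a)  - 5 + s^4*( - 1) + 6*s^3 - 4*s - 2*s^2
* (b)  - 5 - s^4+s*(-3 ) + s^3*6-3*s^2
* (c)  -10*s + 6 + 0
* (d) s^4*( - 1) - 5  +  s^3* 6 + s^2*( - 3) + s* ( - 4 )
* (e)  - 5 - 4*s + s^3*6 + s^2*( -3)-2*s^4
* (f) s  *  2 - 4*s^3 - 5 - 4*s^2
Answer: d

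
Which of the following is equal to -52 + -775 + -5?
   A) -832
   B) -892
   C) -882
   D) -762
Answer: A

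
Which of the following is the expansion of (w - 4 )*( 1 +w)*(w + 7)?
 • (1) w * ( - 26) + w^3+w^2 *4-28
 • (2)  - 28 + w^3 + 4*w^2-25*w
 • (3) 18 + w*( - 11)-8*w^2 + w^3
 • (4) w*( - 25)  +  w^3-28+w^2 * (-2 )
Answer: 2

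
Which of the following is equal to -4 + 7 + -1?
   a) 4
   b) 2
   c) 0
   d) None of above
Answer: b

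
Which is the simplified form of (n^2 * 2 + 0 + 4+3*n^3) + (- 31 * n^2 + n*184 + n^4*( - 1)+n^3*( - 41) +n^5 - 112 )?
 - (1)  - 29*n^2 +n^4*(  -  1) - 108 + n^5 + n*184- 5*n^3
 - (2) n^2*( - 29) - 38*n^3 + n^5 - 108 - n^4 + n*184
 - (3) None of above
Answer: 2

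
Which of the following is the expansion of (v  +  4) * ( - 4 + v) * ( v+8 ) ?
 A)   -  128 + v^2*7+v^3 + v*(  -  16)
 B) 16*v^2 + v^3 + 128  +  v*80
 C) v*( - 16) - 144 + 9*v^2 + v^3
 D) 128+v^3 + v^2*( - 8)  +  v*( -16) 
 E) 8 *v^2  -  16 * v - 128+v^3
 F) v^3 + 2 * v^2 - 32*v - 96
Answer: E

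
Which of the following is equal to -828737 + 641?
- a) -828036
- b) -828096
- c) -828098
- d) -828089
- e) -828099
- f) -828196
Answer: b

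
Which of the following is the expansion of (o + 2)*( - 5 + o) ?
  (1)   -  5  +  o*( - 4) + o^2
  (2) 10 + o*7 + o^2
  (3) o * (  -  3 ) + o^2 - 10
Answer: 3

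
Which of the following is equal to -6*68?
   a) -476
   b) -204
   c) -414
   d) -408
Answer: d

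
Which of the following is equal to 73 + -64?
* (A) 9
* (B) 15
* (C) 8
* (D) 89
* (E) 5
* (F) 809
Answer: A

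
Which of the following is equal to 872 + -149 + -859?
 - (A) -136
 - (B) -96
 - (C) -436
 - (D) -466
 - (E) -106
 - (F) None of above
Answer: A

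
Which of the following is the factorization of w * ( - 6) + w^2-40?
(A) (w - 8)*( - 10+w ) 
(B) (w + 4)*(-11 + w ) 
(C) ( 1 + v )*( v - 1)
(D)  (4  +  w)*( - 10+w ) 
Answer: D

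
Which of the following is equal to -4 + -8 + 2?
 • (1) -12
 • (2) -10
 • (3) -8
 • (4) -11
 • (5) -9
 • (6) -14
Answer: 2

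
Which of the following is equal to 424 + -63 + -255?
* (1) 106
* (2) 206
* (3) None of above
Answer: 1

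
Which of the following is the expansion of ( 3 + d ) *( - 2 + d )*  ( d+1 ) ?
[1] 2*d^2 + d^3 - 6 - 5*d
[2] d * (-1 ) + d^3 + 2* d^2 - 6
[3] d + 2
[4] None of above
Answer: 1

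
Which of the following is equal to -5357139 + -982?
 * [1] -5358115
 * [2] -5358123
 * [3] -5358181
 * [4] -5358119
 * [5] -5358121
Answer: 5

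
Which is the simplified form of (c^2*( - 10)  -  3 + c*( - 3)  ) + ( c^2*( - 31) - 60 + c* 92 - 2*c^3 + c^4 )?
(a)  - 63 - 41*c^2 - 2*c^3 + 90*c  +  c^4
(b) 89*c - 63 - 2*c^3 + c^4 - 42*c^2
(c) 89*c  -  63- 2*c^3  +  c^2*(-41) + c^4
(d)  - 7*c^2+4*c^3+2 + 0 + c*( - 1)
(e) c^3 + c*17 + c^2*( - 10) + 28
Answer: c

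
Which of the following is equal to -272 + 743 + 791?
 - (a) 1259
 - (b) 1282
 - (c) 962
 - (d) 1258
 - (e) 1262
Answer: e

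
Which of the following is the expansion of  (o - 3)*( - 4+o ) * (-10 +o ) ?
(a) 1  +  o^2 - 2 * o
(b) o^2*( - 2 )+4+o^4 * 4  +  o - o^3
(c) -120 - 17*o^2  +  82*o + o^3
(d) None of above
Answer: c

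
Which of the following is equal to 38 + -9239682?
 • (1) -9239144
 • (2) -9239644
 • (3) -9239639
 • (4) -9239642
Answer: 2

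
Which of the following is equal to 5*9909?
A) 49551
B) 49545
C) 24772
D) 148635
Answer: B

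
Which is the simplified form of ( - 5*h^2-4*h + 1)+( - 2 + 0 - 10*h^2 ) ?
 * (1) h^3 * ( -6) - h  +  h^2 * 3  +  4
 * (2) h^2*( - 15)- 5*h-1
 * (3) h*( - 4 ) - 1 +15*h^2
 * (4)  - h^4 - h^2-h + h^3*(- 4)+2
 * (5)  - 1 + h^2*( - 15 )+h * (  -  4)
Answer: 5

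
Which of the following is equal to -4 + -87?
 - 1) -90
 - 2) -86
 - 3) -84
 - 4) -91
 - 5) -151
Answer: 4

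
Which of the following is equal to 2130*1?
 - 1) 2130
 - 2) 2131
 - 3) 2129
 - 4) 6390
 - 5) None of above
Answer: 1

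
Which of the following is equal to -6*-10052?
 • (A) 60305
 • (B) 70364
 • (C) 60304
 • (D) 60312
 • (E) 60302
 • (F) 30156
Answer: D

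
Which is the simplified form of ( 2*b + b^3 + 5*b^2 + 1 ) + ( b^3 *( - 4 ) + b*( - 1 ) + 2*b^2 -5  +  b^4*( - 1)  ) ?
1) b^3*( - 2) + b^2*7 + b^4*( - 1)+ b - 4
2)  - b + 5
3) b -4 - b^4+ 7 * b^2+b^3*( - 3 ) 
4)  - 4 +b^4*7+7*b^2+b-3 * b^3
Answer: 3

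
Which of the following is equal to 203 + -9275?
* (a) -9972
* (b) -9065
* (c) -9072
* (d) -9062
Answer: c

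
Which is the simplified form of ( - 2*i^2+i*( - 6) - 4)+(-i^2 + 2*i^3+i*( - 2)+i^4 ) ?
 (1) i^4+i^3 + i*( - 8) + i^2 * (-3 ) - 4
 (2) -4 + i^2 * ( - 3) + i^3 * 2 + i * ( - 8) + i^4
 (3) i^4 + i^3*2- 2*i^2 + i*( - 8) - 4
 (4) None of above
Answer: 2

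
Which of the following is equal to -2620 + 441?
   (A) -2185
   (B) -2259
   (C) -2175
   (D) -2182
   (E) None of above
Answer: E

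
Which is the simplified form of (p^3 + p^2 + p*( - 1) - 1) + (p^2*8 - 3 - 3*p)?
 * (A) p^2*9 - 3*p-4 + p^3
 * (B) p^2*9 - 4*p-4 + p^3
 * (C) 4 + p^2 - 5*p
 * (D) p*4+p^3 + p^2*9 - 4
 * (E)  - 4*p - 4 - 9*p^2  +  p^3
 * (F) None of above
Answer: B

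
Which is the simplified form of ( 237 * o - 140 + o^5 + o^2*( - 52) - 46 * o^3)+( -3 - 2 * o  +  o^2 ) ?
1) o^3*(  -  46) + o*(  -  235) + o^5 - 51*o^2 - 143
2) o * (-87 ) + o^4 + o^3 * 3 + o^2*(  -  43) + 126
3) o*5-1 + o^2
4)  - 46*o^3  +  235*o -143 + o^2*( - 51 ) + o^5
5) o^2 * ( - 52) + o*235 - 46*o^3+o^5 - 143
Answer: 4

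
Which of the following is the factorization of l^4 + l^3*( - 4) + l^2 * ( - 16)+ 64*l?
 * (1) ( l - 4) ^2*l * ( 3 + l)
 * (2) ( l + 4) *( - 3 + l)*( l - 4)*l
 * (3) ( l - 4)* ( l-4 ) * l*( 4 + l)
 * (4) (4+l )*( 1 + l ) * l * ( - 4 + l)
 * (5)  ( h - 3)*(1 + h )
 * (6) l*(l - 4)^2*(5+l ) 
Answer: 3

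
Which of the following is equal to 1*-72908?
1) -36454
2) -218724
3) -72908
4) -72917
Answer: 3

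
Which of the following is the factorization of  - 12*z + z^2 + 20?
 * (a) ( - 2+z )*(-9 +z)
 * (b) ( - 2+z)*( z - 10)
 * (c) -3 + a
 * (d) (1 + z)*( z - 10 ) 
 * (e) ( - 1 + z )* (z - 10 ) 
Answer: b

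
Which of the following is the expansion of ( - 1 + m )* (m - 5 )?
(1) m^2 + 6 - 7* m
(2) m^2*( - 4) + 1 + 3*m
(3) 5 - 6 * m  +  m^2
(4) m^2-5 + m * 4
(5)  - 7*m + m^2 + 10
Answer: 3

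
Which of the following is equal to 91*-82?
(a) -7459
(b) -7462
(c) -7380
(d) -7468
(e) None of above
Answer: b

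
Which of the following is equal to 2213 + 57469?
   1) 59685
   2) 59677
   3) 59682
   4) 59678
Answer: 3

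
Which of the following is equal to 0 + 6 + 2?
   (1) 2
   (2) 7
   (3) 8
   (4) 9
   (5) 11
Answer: 3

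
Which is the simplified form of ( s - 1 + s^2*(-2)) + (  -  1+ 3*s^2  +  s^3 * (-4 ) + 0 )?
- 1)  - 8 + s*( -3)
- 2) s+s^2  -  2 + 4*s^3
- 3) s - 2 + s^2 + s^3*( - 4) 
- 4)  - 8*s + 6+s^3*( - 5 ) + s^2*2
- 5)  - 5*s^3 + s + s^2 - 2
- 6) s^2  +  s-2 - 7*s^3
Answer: 3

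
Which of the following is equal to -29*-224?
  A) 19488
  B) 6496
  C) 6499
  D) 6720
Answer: B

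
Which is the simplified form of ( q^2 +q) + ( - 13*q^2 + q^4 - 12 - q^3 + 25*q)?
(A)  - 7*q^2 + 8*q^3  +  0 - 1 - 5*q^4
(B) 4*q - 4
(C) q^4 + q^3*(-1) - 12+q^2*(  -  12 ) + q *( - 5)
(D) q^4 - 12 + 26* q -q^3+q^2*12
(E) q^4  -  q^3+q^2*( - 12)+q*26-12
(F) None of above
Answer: E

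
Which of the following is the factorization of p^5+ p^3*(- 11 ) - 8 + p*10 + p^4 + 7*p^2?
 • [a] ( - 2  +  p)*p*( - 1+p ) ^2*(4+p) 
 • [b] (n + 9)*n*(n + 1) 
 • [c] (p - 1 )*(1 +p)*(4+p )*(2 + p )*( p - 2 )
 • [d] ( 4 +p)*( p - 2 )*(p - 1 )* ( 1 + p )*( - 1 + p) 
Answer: d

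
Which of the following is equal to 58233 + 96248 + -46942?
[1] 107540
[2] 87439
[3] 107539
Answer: 3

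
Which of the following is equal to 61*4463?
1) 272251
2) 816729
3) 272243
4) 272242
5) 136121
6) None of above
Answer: 3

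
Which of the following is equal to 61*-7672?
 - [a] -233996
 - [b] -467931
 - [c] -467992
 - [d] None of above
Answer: c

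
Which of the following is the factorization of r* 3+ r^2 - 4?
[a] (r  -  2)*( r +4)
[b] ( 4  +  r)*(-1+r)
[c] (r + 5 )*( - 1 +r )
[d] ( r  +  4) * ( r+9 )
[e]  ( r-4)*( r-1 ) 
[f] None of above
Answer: b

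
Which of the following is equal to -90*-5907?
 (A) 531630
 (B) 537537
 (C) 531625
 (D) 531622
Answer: A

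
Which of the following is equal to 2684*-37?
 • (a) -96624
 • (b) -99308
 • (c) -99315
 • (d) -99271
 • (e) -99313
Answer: b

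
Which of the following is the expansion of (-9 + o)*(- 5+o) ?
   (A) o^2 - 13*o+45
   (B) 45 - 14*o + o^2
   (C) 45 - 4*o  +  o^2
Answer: B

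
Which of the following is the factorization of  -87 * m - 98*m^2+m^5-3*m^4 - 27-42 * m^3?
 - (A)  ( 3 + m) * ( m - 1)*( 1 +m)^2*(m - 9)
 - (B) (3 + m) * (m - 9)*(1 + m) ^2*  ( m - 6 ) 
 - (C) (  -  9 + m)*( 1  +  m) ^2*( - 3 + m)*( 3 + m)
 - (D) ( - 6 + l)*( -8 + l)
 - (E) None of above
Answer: E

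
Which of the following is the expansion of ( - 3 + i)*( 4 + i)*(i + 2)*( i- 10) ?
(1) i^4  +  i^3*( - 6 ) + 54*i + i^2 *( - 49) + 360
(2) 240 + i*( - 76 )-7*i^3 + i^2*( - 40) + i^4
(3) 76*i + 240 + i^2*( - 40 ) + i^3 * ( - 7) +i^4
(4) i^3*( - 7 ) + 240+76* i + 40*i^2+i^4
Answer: 3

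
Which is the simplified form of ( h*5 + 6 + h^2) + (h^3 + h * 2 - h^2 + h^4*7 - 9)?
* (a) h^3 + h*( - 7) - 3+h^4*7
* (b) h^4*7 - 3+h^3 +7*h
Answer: b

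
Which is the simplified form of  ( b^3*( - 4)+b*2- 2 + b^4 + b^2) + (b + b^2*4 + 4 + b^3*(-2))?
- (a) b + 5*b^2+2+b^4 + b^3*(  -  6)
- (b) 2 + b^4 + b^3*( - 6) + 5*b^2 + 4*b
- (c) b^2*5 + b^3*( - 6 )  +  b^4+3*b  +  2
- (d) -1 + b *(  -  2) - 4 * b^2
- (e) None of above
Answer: c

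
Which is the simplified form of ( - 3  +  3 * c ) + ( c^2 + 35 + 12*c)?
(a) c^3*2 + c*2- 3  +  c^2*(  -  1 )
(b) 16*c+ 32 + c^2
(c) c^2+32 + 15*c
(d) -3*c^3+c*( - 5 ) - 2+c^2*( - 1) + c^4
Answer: c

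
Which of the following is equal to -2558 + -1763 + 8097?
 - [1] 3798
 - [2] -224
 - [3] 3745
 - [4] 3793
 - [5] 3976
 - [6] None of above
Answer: 6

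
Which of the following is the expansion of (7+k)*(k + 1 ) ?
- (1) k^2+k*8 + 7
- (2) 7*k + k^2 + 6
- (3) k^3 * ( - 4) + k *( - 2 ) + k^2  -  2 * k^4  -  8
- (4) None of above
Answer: 1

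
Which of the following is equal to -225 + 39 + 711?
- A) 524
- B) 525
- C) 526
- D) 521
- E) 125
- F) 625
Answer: B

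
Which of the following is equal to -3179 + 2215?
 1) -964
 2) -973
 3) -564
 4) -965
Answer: 1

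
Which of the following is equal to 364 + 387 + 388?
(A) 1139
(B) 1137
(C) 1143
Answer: A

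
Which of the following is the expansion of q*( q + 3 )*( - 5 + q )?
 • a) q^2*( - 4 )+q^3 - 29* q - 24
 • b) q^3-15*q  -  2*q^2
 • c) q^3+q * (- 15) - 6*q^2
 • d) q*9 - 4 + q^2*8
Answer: b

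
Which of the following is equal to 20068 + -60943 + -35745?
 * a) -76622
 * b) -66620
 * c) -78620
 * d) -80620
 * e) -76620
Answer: e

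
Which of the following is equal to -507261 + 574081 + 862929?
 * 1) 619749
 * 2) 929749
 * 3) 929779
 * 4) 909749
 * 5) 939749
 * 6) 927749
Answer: 2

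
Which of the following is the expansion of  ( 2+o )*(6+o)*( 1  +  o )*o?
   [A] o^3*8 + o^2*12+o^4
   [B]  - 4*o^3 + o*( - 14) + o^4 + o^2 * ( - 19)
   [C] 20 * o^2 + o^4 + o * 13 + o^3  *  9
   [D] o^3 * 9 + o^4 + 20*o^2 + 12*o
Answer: D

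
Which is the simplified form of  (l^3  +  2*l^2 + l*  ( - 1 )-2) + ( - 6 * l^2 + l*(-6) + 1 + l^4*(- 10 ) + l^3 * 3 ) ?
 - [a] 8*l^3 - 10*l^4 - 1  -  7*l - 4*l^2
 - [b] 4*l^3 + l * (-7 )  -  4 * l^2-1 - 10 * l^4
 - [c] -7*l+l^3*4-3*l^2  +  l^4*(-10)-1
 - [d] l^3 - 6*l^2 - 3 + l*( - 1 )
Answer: b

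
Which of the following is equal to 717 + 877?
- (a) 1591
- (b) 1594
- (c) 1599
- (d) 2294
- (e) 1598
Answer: b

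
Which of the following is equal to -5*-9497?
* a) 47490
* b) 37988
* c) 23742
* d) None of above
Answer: d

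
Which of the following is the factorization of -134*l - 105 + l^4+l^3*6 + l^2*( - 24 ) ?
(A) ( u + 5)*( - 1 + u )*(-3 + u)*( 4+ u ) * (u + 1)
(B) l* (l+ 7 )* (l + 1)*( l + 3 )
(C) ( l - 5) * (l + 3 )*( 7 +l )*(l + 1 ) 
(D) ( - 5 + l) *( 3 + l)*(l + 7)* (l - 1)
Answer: C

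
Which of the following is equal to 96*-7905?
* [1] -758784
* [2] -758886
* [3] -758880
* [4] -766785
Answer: 3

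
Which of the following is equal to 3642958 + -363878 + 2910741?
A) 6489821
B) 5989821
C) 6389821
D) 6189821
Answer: D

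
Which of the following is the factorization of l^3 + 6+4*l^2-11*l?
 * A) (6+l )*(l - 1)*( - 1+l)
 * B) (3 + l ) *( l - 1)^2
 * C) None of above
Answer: A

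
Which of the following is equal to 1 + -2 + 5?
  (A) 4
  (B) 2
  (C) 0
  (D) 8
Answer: A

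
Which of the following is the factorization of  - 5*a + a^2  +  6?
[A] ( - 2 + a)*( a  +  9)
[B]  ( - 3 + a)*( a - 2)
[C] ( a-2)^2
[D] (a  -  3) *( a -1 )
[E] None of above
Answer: B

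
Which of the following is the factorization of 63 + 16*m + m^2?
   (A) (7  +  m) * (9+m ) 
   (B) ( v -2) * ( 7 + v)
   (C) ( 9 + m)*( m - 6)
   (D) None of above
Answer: A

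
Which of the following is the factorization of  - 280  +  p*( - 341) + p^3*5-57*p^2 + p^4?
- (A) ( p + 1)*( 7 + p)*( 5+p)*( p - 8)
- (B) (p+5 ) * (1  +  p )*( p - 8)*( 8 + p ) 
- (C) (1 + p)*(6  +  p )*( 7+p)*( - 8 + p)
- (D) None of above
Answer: A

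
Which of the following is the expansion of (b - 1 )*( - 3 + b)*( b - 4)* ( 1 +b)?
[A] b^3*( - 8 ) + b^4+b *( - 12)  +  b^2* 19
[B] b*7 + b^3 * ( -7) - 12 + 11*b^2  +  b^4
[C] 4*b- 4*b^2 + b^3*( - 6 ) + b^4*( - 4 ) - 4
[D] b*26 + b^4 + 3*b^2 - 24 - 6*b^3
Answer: B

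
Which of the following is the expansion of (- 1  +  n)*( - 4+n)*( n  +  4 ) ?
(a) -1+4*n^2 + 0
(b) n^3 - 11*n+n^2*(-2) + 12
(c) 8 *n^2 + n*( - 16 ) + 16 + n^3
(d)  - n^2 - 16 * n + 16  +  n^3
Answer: d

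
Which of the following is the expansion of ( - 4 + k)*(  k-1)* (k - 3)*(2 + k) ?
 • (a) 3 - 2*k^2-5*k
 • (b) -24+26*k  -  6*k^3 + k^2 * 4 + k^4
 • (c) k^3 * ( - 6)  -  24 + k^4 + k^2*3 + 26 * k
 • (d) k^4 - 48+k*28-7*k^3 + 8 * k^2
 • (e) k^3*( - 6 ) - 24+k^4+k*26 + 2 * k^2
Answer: c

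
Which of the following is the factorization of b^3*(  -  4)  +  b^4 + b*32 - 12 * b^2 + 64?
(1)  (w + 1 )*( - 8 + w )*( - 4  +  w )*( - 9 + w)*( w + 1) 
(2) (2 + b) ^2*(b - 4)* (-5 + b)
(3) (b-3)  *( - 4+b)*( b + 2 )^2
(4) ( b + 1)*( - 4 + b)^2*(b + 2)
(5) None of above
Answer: 5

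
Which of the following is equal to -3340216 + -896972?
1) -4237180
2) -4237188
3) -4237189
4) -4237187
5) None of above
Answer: 2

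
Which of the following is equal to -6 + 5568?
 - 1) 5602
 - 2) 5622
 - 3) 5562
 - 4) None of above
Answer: 3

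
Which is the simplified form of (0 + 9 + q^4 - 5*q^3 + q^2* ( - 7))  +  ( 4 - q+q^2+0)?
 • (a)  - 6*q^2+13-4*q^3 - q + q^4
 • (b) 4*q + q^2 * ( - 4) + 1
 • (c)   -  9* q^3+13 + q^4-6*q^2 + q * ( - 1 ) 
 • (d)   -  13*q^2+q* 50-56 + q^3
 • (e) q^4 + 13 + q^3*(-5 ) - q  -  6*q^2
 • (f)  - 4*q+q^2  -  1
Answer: e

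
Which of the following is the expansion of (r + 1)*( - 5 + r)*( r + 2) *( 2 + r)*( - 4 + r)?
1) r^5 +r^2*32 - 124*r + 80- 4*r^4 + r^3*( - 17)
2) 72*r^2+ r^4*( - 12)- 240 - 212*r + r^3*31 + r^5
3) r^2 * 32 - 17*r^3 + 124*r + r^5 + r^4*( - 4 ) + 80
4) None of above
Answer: 3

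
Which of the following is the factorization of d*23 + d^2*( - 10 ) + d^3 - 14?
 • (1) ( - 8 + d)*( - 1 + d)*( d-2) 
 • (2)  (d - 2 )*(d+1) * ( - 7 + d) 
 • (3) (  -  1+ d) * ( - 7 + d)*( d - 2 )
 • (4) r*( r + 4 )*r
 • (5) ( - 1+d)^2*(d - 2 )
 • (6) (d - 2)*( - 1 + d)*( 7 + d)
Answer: 3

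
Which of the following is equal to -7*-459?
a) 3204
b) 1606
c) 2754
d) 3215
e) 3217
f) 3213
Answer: f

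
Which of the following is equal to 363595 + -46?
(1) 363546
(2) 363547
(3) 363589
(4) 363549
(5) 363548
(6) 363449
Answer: 4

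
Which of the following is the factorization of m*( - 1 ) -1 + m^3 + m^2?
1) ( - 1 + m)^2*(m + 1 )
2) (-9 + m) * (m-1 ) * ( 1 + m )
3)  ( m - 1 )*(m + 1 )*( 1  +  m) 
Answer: 3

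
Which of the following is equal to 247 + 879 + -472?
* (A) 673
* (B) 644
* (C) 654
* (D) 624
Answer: C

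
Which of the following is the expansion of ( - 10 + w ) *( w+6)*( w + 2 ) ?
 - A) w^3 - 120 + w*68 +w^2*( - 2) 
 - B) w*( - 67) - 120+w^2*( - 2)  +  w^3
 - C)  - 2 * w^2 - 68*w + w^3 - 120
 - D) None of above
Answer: C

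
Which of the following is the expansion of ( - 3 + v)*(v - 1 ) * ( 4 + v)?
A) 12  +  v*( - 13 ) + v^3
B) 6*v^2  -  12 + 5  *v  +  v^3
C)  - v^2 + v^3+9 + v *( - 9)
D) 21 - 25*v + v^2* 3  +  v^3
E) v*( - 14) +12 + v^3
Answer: A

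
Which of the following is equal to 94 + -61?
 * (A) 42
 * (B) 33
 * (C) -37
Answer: B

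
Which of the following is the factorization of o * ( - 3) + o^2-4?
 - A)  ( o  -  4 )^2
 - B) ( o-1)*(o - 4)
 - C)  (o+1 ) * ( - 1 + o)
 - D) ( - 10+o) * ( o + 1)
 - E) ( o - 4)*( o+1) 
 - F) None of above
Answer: E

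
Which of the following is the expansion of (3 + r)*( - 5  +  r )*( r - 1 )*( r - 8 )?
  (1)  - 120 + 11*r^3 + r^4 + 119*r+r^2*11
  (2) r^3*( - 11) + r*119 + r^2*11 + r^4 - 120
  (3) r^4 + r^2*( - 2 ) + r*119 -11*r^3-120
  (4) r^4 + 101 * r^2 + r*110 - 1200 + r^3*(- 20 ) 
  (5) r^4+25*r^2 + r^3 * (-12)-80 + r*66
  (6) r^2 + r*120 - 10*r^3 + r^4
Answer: 2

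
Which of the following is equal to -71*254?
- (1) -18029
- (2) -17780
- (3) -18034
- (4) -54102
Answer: 3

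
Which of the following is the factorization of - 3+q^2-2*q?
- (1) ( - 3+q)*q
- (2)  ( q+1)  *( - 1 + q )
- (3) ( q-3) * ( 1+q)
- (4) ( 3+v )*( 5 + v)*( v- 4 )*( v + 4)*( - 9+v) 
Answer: 3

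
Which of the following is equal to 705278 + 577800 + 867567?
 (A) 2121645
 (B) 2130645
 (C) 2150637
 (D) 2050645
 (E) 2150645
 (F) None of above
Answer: E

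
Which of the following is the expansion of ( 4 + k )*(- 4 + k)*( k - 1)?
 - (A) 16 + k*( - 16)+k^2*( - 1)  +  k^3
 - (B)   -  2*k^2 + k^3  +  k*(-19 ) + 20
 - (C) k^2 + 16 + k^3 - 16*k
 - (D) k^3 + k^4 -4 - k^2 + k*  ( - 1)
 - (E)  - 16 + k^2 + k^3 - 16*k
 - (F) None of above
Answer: A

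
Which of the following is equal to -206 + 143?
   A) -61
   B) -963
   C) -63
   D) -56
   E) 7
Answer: C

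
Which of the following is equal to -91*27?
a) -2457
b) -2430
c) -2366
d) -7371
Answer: a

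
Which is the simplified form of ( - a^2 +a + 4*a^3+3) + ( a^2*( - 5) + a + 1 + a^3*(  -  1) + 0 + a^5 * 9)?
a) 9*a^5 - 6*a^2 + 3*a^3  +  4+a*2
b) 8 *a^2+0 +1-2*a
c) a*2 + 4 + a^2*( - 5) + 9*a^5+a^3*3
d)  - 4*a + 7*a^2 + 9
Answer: a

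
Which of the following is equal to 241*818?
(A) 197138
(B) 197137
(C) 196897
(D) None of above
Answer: A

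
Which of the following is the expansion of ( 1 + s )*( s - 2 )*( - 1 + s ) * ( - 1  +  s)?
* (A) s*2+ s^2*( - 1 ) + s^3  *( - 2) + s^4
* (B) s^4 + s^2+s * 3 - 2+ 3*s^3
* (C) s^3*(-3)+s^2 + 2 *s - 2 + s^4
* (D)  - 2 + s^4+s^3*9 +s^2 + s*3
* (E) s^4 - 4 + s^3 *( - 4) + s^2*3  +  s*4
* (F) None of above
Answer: F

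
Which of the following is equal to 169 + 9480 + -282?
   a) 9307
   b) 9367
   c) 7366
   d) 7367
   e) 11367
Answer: b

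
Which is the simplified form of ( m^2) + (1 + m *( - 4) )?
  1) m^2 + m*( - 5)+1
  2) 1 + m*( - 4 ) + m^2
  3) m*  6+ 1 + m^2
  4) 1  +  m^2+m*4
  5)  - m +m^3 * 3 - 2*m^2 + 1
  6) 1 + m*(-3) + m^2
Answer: 2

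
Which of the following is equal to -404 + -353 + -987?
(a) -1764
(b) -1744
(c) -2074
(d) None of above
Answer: b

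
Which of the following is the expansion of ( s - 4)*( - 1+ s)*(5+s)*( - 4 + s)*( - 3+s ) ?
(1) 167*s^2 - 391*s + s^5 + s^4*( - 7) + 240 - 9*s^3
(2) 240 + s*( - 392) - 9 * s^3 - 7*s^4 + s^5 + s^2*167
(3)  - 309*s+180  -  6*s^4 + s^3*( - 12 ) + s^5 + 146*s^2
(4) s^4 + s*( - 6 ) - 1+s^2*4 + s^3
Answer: 2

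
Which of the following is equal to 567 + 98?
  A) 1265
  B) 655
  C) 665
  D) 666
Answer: C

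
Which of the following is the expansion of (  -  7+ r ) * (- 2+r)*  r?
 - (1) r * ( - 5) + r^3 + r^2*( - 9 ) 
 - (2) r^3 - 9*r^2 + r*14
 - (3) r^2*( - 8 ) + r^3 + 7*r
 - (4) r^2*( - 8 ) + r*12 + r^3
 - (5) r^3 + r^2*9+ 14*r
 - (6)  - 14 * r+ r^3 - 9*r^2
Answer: 2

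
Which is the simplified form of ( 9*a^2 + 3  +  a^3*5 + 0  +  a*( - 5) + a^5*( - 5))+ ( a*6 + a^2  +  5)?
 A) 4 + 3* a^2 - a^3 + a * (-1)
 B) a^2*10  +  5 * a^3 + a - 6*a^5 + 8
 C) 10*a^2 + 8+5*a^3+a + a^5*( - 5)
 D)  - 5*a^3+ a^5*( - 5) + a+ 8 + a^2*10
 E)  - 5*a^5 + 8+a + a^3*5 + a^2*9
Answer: C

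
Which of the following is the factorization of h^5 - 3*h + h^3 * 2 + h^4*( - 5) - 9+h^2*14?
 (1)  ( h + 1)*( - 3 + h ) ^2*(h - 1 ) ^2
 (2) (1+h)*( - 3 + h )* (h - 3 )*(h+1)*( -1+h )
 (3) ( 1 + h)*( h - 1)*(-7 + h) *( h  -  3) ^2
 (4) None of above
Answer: 2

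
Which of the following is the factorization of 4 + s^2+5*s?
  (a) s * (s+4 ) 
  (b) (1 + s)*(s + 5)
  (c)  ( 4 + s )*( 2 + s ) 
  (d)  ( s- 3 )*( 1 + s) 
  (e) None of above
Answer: e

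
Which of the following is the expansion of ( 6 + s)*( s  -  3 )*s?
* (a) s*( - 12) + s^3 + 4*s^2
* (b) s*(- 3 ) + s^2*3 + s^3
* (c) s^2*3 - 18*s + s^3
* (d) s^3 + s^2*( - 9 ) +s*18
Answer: c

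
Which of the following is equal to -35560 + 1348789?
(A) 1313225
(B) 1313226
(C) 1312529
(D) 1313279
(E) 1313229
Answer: E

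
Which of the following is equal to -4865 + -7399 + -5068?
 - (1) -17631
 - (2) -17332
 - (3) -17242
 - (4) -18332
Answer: 2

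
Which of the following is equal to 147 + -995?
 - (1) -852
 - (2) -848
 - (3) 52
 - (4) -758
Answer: 2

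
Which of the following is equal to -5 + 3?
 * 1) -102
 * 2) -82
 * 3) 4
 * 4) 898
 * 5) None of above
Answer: 5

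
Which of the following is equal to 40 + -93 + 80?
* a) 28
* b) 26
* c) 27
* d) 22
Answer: c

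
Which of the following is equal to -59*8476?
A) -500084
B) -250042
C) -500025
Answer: A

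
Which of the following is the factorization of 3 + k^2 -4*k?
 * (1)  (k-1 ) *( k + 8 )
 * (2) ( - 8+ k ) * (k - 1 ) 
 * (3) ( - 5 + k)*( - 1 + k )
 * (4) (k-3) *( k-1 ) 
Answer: 4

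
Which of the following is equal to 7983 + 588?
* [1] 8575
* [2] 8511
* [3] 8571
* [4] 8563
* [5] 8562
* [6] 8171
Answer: 3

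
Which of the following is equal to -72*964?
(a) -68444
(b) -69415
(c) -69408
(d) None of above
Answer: c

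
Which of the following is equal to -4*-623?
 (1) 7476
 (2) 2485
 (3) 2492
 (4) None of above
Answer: 3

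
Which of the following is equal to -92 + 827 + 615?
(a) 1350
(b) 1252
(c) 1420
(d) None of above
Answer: a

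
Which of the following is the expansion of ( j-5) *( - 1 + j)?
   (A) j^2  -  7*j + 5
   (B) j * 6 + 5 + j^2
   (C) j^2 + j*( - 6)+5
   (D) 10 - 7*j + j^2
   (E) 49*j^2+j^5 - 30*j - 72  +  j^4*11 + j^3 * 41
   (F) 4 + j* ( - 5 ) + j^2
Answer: C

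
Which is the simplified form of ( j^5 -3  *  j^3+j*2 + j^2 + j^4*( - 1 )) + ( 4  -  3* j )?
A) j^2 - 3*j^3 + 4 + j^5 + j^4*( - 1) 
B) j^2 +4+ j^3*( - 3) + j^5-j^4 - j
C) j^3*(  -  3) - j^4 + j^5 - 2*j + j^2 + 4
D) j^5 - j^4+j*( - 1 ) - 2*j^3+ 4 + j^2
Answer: B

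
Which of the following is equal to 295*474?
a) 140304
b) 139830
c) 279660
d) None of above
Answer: b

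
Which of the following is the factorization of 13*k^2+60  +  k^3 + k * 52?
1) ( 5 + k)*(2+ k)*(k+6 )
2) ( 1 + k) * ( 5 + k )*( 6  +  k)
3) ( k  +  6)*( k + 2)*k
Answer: 1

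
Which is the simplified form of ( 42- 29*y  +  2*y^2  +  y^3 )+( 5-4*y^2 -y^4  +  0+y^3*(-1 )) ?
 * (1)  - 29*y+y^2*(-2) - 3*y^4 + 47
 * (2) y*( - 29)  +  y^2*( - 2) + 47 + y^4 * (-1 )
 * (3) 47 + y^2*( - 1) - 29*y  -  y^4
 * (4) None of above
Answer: 2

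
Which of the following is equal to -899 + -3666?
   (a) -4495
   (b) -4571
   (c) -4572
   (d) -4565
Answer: d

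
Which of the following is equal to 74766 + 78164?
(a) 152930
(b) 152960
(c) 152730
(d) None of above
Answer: a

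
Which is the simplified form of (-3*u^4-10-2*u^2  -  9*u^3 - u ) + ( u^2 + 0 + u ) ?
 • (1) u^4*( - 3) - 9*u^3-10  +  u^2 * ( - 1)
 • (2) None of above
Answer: 1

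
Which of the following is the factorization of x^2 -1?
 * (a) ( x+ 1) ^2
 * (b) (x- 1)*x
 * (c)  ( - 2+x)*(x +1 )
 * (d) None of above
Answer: d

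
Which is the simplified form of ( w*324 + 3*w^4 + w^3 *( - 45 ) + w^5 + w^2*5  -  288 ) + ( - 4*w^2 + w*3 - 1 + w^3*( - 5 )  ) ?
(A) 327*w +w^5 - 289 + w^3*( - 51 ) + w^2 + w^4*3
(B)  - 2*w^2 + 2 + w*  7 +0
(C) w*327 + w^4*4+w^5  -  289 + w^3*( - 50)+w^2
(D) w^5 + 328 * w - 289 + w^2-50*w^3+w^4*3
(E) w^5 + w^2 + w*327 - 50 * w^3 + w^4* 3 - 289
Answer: E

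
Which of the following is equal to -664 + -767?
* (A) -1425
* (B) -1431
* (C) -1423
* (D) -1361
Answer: B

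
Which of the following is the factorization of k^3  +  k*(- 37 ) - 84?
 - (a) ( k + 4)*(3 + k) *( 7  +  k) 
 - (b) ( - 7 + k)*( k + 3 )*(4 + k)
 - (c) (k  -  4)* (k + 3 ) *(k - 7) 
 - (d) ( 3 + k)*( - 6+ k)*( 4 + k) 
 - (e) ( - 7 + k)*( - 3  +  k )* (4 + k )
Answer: b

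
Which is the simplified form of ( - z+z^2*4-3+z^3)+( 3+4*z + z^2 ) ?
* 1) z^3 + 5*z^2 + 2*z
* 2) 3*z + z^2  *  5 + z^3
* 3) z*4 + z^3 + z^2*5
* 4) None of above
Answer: 2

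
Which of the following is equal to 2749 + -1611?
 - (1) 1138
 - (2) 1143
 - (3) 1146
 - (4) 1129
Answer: 1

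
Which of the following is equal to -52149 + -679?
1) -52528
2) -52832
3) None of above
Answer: 3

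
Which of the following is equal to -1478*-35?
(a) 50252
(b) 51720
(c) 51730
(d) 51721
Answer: c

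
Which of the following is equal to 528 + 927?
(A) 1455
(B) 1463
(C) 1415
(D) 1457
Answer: A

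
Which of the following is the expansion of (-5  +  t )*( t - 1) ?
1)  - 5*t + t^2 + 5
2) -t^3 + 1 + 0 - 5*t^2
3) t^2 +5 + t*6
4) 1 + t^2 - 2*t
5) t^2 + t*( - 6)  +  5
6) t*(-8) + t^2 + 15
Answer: 5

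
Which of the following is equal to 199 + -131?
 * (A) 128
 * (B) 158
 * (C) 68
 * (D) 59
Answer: C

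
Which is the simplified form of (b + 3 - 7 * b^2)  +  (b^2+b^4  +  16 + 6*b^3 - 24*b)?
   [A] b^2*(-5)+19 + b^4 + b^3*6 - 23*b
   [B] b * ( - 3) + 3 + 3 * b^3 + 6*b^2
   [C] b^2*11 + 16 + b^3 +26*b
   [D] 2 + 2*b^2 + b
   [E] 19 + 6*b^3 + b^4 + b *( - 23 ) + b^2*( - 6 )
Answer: E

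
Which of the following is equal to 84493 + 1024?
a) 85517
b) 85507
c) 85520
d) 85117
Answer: a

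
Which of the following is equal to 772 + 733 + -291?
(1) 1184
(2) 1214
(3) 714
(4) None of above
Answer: 2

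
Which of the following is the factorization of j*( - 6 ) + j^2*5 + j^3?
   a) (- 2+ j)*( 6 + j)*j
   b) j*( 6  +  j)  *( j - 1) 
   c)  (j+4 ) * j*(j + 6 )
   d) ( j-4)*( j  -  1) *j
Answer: b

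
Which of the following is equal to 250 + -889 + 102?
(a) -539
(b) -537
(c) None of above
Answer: b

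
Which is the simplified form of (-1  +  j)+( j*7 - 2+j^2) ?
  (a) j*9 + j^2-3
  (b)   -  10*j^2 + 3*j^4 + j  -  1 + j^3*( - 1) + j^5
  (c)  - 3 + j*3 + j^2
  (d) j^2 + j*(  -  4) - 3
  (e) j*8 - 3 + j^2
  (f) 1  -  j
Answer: e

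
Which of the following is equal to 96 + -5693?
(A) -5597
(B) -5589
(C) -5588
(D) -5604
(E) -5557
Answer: A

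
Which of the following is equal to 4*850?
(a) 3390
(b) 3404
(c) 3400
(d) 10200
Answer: c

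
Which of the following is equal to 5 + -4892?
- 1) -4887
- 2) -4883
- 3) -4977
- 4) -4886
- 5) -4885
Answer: 1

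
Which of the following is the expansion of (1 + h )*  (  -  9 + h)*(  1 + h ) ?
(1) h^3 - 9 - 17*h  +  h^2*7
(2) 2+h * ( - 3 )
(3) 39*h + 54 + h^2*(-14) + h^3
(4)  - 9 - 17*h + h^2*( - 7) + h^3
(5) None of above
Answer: 4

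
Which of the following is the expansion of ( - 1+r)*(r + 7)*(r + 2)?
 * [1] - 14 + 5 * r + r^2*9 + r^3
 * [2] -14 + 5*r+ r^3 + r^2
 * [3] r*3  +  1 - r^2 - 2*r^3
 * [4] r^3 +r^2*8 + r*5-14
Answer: 4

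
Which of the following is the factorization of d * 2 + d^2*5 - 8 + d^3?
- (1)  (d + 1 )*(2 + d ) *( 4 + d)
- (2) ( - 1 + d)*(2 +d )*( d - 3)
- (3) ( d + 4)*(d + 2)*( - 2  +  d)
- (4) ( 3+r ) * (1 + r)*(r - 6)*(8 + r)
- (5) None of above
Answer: 5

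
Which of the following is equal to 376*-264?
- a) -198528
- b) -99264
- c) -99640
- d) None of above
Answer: b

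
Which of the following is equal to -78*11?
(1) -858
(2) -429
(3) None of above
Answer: 1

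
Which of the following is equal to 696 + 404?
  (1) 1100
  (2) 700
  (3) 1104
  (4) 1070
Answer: 1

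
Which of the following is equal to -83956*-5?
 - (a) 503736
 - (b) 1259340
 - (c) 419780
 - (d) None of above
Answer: c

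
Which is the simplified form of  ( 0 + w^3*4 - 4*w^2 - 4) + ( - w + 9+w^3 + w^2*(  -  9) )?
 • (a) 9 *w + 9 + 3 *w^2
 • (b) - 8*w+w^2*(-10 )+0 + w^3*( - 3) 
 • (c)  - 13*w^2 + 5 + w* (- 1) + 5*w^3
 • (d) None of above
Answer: c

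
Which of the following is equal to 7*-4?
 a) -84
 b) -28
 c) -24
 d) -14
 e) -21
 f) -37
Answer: b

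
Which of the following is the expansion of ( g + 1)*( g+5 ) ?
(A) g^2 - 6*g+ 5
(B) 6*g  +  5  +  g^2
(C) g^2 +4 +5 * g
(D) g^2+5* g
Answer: B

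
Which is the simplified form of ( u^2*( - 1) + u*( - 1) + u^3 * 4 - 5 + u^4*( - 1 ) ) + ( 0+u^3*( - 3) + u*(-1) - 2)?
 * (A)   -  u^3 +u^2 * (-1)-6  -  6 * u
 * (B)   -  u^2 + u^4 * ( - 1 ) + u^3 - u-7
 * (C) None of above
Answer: C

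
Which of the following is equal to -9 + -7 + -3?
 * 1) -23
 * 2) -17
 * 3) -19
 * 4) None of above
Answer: 3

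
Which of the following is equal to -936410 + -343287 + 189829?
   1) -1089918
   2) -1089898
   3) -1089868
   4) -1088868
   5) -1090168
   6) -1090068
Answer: 3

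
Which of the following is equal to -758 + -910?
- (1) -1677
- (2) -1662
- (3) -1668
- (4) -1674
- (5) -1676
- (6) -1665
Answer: 3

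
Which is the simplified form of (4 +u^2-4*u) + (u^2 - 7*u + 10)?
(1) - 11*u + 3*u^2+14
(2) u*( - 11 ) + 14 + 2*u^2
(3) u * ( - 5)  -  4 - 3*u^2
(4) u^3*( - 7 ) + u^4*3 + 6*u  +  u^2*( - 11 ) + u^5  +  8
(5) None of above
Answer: 2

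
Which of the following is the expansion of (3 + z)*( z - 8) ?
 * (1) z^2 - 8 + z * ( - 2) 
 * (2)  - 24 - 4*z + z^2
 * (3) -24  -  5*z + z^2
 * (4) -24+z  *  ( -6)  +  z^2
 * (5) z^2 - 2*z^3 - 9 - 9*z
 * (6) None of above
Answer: 3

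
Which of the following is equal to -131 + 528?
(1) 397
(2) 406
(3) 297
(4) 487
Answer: 1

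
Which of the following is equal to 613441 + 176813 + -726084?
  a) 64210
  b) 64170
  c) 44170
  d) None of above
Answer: b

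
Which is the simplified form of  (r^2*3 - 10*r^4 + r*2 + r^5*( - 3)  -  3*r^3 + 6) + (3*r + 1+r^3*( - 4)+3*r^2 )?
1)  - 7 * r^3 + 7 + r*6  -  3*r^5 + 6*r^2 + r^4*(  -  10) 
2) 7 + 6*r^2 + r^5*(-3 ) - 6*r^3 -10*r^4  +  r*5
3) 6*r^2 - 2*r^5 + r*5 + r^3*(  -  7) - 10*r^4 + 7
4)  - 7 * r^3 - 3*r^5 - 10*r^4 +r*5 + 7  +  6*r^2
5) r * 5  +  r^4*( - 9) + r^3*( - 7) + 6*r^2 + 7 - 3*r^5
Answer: 4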